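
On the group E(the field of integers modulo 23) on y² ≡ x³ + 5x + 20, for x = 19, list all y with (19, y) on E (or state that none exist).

x³ + 5x + 20 = 6974 ≡ 5 (mod 23).
5 is a non-residue mod 23; no y exists.

none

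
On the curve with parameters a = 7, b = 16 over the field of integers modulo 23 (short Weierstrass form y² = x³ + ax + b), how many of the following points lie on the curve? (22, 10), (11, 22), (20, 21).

(22, 10): 10² ≡ 8, rhs ≡ 8 → on.
(11, 22): 22² ≡ 1, rhs ≡ 21 → off.
(20, 21): 21² ≡ 4, rhs ≡ 14 → off.

1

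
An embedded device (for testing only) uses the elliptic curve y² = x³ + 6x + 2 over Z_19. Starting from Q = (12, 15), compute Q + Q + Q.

Repeated addition: build up to 3Q.
2Q: tangent at (12, 15): λ = (3·12² + 6)/(2·15) ≡ 1/11. 11⁻¹ ≡ 7 (mod 19), so λ ≡ 1·7 ≡ 7.
  x = λ² - 12 - 12 = 49 - 24 ≡ 6; y = λ·(12 - 6) - 15 ≡ 8. → (6, 8)
3Q: (6, 8) + (12, 15). λ = (15 - 8)/(12 - 6) ≡ 7/6 mod 19. 6⁻¹ ≡ 16 (mod 19), so λ ≡ 17.
  x = λ² - 6 - 12 = 289 - 18 ≡ 5; y = λ·(6 - 5) - 8 ≡ 9. → (5, 9)

(5, 9)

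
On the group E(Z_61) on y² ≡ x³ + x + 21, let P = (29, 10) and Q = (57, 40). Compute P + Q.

(29, 10) + (57, 40). λ = (40 - 10)/(57 - 29) ≡ 30/28 mod 61. 28⁻¹ ≡ 24 (mod 61), so λ ≡ 49.
  x = λ² - 29 - 57 = 2401 - 86 ≡ 58; y = λ·(29 - 58) - 10 ≡ 33. → (58, 33)

(58, 33)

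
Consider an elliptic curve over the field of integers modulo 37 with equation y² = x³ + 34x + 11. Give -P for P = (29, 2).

(29, 35)

-(29, 2) = (29, -2 mod 37) = (29, 35).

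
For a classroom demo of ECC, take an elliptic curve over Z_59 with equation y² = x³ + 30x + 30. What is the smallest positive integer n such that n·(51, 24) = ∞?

9

2P: tangent at (51, 24): λ = (3·51² + 30)/(2·24) ≡ 45/48. 48⁻¹ ≡ 16 (mod 59), so λ ≡ 45·16 ≡ 12.
  x = λ² - 51 - 51 = 144 - 102 ≡ 42; y = λ·(51 - 42) - 24 ≡ 25. → (42, 25)
3P: (42, 25) + (51, 24). λ = (24 - 25)/(51 - 42) ≡ 58/9 mod 59. 9⁻¹ ≡ 46 (mod 59) since 9·46 = 414 ≡ 1, so λ ≡ 13.
  x = λ² - 42 - 51 = 169 - 93 ≡ 17; y = λ·(42 - 17) - 25 ≡ 5. → (17, 5)
4P: (17, 5) + (51, 24). λ = (24 - 5)/(51 - 17) ≡ 19/34 mod 59. 34⁻¹ ≡ 33 (mod 59), so λ ≡ 37.
  x = λ² - 17 - 51 = 1369 - 68 ≡ 3; y = λ·(17 - 3) - 5 ≡ 41. → (3, 41)
5P: (3, 41) + (51, 24). λ = (24 - 41)/(51 - 3) ≡ 42/48 mod 59. 48⁻¹ ≡ 16 (mod 59), so λ ≡ 23.
  x = λ² - 3 - 51 = 529 - 54 ≡ 3; y = λ·(3 - 3) - 41 ≡ 18. → (3, 18)
6P: (3, 18) + (51, 24). λ = (24 - 18)/(51 - 3) ≡ 6/48 mod 59. 48⁻¹ ≡ 16 (mod 59), so λ ≡ 37.
  x = λ² - 3 - 51 = 1369 - 54 ≡ 17; y = λ·(3 - 17) - 18 ≡ 54. → (17, 54)
7P: (17, 54) + (51, 24). λ = (24 - 54)/(51 - 17) ≡ 29/34 mod 59. 34⁻¹ ≡ 33 (mod 59) since 34·33 = 1122 ≡ 1, so λ ≡ 13.
  x = λ² - 17 - 51 = 169 - 68 ≡ 42; y = λ·(17 - 42) - 54 ≡ 34. → (42, 34)
8P: (42, 34) + (51, 24). λ = (24 - 34)/(51 - 42) ≡ 49/9 mod 59. 9⁻¹ ≡ 46 (mod 59), so λ ≡ 12.
  x = λ² - 42 - 51 = 144 - 93 ≡ 51; y = λ·(42 - 51) - 34 ≡ 35. → (51, 35)
9P: (51, 35) + (51, 24): same x and y₁ ≡ -y₂, so the sum is ∞.
9P = ∞, so the order is 9.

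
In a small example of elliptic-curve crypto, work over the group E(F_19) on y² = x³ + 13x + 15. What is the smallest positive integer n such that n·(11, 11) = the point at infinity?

8

2P: tangent at (11, 11): λ = (3·11² + 13)/(2·11) ≡ 15/3. 3⁻¹ ≡ 13 (mod 19) since 3·13 = 39 ≡ 1, so λ ≡ 15·13 ≡ 5.
  x = λ² - 11 - 11 = 25 - 22 ≡ 3; y = λ·(11 - 3) - 11 ≡ 10. → (3, 10)
3P: (3, 10) + (11, 11). λ = (11 - 10)/(11 - 3) ≡ 1/8 mod 19. 8⁻¹ ≡ 12 (mod 19) since 8·12 = 96 ≡ 1, so λ ≡ 12.
  x = λ² - 3 - 11 = 144 - 14 ≡ 16; y = λ·(3 - 16) - 10 ≡ 5. → (16, 5)
4P: (16, 5) + (11, 11). λ = (11 - 5)/(11 - 16) ≡ 6/14 mod 19. 14⁻¹ ≡ 15 (mod 19), so λ ≡ 14.
  x = λ² - 16 - 11 = 196 - 27 ≡ 17; y = λ·(16 - 17) - 5 ≡ 0. → (17, 0)
5P: (17, 0) + (11, 11). λ = (11 - 0)/(11 - 17) ≡ 11/13 mod 19. 13⁻¹ ≡ 3 (mod 19) since 13·3 = 39 ≡ 1, so λ ≡ 14.
  x = λ² - 17 - 11 = 196 - 28 ≡ 16; y = λ·(17 - 16) - 0 ≡ 14. → (16, 14)
6P: (16, 14) + (11, 11). λ = (11 - 14)/(11 - 16) ≡ 16/14 mod 19. 14⁻¹ ≡ 15 (mod 19) since 14·15 = 210 ≡ 1, so λ ≡ 12.
  x = λ² - 16 - 11 = 144 - 27 ≡ 3; y = λ·(16 - 3) - 14 ≡ 9. → (3, 9)
7P: (3, 9) + (11, 11). λ = (11 - 9)/(11 - 3) ≡ 2/8 mod 19. 8⁻¹ ≡ 12 (mod 19), so λ ≡ 5.
  x = λ² - 3 - 11 = 25 - 14 ≡ 11; y = λ·(3 - 11) - 9 ≡ 8. → (11, 8)
8P: (11, 8) + (11, 11): same x and y₁ ≡ -y₂, so the sum is the point at infinity.
8P = the point at infinity, so the order is 8.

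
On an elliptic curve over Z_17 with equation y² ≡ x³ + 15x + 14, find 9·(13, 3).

(8, 0)

Write G = (13, 3).
Repeated addition: build up to 9G.
2G: tangent at (13, 3): λ = (3·13² + 15)/(2·3) ≡ 12/6. 6⁻¹ ≡ 3 (mod 17), so λ ≡ 12·3 ≡ 2.
  x = λ² - 13 - 13 = 4 - 26 ≡ 12; y = λ·(13 - 12) - 3 ≡ 16. → (12, 16)
3G: (12, 16) + (13, 3). λ = (3 - 16)/(13 - 12) ≡ 4/1 mod 17. 1⁻¹ ≡ 1 (mod 17) since 1·1 = 1 ≡ 1, so λ ≡ 4.
  x = λ² - 12 - 13 = 16 - 25 ≡ 8; y = λ·(12 - 8) - 16 ≡ 0. → (8, 0)
4G: (8, 0) + (13, 3). λ = (3 - 0)/(13 - 8) ≡ 3/5 mod 17. 5⁻¹ ≡ 7 (mod 17), so λ ≡ 4.
  x = λ² - 8 - 13 = 16 - 21 ≡ 12; y = λ·(8 - 12) - 0 ≡ 1. → (12, 1)
5G: (12, 1) + (13, 3). λ = (3 - 1)/(13 - 12) ≡ 2/1 mod 17. 1⁻¹ ≡ 1 (mod 17), so λ ≡ 2.
  x = λ² - 12 - 13 = 4 - 25 ≡ 13; y = λ·(12 - 13) - 1 ≡ 14. → (13, 14)
6G: (13, 14) + (13, 3): same x and y₁ ≡ -y₂, so the sum is 𝒪.
7G: 𝒪 + (13, 3) = (13, 3) (identity).
8G: tangent at (13, 3): λ = (3·13² + 15)/(2·3) ≡ 12/6. 6⁻¹ ≡ 3 (mod 17) since 6·3 = 18 ≡ 1, so λ ≡ 12·3 ≡ 2.
  x = λ² - 13 - 13 = 4 - 26 ≡ 12; y = λ·(13 - 12) - 3 ≡ 16. → (12, 16)
9G: (12, 16) + (13, 3). λ = (3 - 16)/(13 - 12) ≡ 4/1 mod 17. 1⁻¹ ≡ 1 (mod 17) since 1·1 = 1 ≡ 1, so λ ≡ 4.
  x = λ² - 12 - 13 = 16 - 25 ≡ 8; y = λ·(12 - 8) - 16 ≡ 0. → (8, 0)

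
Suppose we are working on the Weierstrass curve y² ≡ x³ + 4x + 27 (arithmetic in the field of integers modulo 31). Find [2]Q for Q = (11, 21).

tangent at (11, 21): λ = (3·11² + 4)/(2·21) ≡ 26/11. 11⁻¹ ≡ 17 (mod 31), so λ ≡ 26·17 ≡ 8.
  x = λ² - 11 - 11 = 64 - 22 ≡ 11; y = λ·(11 - 11) - 21 ≡ 10. → (11, 10)

(11, 10)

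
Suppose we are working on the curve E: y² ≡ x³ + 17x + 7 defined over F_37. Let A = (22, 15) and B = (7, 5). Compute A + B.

(29, 5)

(22, 15) + (7, 5). λ = (5 - 15)/(7 - 22) ≡ 27/22 mod 37. 22⁻¹ ≡ 32 (mod 37) since 22·32 = 704 ≡ 1, so λ ≡ 13.
  x = λ² - 22 - 7 = 169 - 29 ≡ 29; y = λ·(22 - 29) - 15 ≡ 5. → (29, 5)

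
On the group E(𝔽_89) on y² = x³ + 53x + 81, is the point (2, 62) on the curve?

yes

y² = 62² ≡ 17; x³ + 53x + 81 = 195 ≡ 17 (mod 89). 17 = 17.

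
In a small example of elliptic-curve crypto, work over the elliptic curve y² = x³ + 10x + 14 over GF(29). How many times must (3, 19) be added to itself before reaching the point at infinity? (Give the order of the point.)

10

2P: tangent at (3, 19): λ = (3·3² + 10)/(2·19) ≡ 8/9. 9⁻¹ ≡ 13 (mod 29) since 9·13 = 117 ≡ 1, so λ ≡ 8·13 ≡ 17.
  x = λ² - 3 - 3 = 289 - 6 ≡ 22; y = λ·(3 - 22) - 19 ≡ 6. → (22, 6)
3P: (22, 6) + (3, 19). λ = (19 - 6)/(3 - 22) ≡ 13/10 mod 29. 10⁻¹ ≡ 3 (mod 29), so λ ≡ 10.
  x = λ² - 22 - 3 = 100 - 25 ≡ 17; y = λ·(22 - 17) - 6 ≡ 15. → (17, 15)
4P: (17, 15) + (3, 19). λ = (19 - 15)/(3 - 17) ≡ 4/15 mod 29. 15⁻¹ ≡ 2 (mod 29) since 15·2 = 30 ≡ 1, so λ ≡ 8.
  x = λ² - 17 - 3 = 64 - 20 ≡ 15; y = λ·(17 - 15) - 15 ≡ 1. → (15, 1)
5P: (15, 1) + (3, 19). λ = (19 - 1)/(3 - 15) ≡ 18/17 mod 29. 17⁻¹ ≡ 12 (mod 29) since 17·12 = 204 ≡ 1, so λ ≡ 13.
  x = λ² - 15 - 3 = 169 - 18 ≡ 6; y = λ·(15 - 6) - 1 ≡ 0. → (6, 0)
6P: (6, 0) + (3, 19). λ = (19 - 0)/(3 - 6) ≡ 19/26 mod 29. 26⁻¹ ≡ 19 (mod 29) since 26·19 = 494 ≡ 1, so λ ≡ 13.
  x = λ² - 6 - 3 = 169 - 9 ≡ 15; y = λ·(6 - 15) - 0 ≡ 28. → (15, 28)
7P: (15, 28) + (3, 19). λ = (19 - 28)/(3 - 15) ≡ 20/17 mod 29. 17⁻¹ ≡ 12 (mod 29), so λ ≡ 8.
  x = λ² - 15 - 3 = 64 - 18 ≡ 17; y = λ·(15 - 17) - 28 ≡ 14. → (17, 14)
8P: (17, 14) + (3, 19). λ = (19 - 14)/(3 - 17) ≡ 5/15 mod 29. 15⁻¹ ≡ 2 (mod 29) since 15·2 = 30 ≡ 1, so λ ≡ 10.
  x = λ² - 17 - 3 = 100 - 20 ≡ 22; y = λ·(17 - 22) - 14 ≡ 23. → (22, 23)
9P: (22, 23) + (3, 19). λ = (19 - 23)/(3 - 22) ≡ 25/10 mod 29. 10⁻¹ ≡ 3 (mod 29), so λ ≡ 17.
  x = λ² - 22 - 3 = 289 - 25 ≡ 3; y = λ·(22 - 3) - 23 ≡ 10. → (3, 10)
10P: (3, 10) + (3, 19): same x and y₁ ≡ -y₂, so the sum is the point at infinity.
10P = the point at infinity, so the order is 10.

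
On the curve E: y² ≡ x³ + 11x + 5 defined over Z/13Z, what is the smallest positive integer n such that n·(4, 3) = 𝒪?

10

2P: tangent at (4, 3): λ = (3·4² + 11)/(2·3) ≡ 7/6. 6⁻¹ ≡ 11 (mod 13) since 6·11 = 66 ≡ 1, so λ ≡ 7·11 ≡ 12.
  x = λ² - 4 - 4 = 144 - 8 ≡ 6; y = λ·(4 - 6) - 3 ≡ 12. → (6, 12)
3P: (6, 12) + (4, 3). λ = (3 - 12)/(4 - 6) ≡ 4/11 mod 13. 11⁻¹ ≡ 6 (mod 13) since 11·6 = 66 ≡ 1, so λ ≡ 11.
  x = λ² - 6 - 4 = 121 - 10 ≡ 7; y = λ·(6 - 7) - 12 ≡ 3. → (7, 3)
4P: (7, 3) + (4, 3). λ = (3 - 3)/(4 - 7) ≡ 0/10 mod 13. 10⁻¹ ≡ 4 (mod 13) since 10·4 = 40 ≡ 1, so λ ≡ 0.
  x = λ² - 7 - 4 = 0 - 11 ≡ 2; y = λ·(7 - 2) - 3 ≡ 10. → (2, 10)
5P: (2, 10) + (4, 3). λ = (3 - 10)/(4 - 2) ≡ 6/2 mod 13. 2⁻¹ ≡ 7 (mod 13) since 2·7 = 14 ≡ 1, so λ ≡ 3.
  x = λ² - 2 - 4 = 9 - 6 ≡ 3; y = λ·(2 - 3) - 10 ≡ 0. → (3, 0)
6P: (3, 0) + (4, 3). λ = (3 - 0)/(4 - 3) ≡ 3/1 mod 13. 1⁻¹ ≡ 1 (mod 13) since 1·1 = 1 ≡ 1, so λ ≡ 3.
  x = λ² - 3 - 4 = 9 - 7 ≡ 2; y = λ·(3 - 2) - 0 ≡ 3. → (2, 3)
7P: (2, 3) + (4, 3). λ = (3 - 3)/(4 - 2) ≡ 0/2 mod 13. 2⁻¹ ≡ 7 (mod 13) since 2·7 = 14 ≡ 1, so λ ≡ 0.
  x = λ² - 2 - 4 = 0 - 6 ≡ 7; y = λ·(2 - 7) - 3 ≡ 10. → (7, 10)
8P: (7, 10) + (4, 3). λ = (3 - 10)/(4 - 7) ≡ 6/10 mod 13. 10⁻¹ ≡ 4 (mod 13) since 10·4 = 40 ≡ 1, so λ ≡ 11.
  x = λ² - 7 - 4 = 121 - 11 ≡ 6; y = λ·(7 - 6) - 10 ≡ 1. → (6, 1)
9P: (6, 1) + (4, 3). λ = (3 - 1)/(4 - 6) ≡ 2/11 mod 13. 11⁻¹ ≡ 6 (mod 13), so λ ≡ 12.
  x = λ² - 6 - 4 = 144 - 10 ≡ 4; y = λ·(6 - 4) - 1 ≡ 10. → (4, 10)
10P: (4, 10) + (4, 3): same x and y₁ ≡ -y₂, so the sum is 𝒪.
10P = 𝒪, so the order is 10.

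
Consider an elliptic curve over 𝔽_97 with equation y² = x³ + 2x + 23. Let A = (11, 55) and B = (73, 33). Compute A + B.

(75, 96)

(11, 55) + (73, 33). λ = (33 - 55)/(73 - 11) ≡ 75/62 mod 97. 62⁻¹ ≡ 36 (mod 97) since 62·36 = 2232 ≡ 1, so λ ≡ 81.
  x = λ² - 11 - 73 = 6561 - 84 ≡ 75; y = λ·(11 - 75) - 55 ≡ 96. → (75, 96)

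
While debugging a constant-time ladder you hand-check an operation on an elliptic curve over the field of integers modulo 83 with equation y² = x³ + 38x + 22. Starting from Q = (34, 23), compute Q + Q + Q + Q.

(52, 57)

Repeated addition: build up to 4Q.
2Q: tangent at (34, 23): λ = (3·34² + 38)/(2·23) ≡ 20/46. 46⁻¹ ≡ 74 (mod 83), so λ ≡ 20·74 ≡ 69.
  x = λ² - 34 - 34 = 4761 - 68 ≡ 45; y = λ·(34 - 45) - 23 ≡ 48. → (45, 48)
3Q: (45, 48) + (34, 23). λ = (23 - 48)/(34 - 45) ≡ 58/72 mod 83. 72⁻¹ ≡ 15 (mod 83), so λ ≡ 40.
  x = λ² - 45 - 34 = 1600 - 79 ≡ 27; y = λ·(45 - 27) - 48 ≡ 8. → (27, 8)
4Q: (27, 8) + (34, 23). λ = (23 - 8)/(34 - 27) ≡ 15/7 mod 83. 7⁻¹ ≡ 12 (mod 83) since 7·12 = 84 ≡ 1, so λ ≡ 14.
  x = λ² - 27 - 34 = 196 - 61 ≡ 52; y = λ·(27 - 52) - 8 ≡ 57. → (52, 57)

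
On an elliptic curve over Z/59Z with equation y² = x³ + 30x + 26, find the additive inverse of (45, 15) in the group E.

(45, 44)

-(45, 15) = (45, -15 mod 59) = (45, 44).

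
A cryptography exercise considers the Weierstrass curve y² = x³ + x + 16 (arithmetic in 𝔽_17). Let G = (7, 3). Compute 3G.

Repeated addition: build up to 3G.
2G: tangent at (7, 3): λ = (3·7² + 1)/(2·3) ≡ 12/6. 6⁻¹ ≡ 3 (mod 17), so λ ≡ 12·3 ≡ 2.
  x = λ² - 7 - 7 = 4 - 14 ≡ 7; y = λ·(7 - 7) - 3 ≡ 14. → (7, 14)
3G: (7, 14) + (7, 3): same x and y₁ ≡ -y₂, so the sum is O.

O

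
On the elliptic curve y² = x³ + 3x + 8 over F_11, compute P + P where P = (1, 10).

tangent at (1, 10): λ = (3·1² + 3)/(2·10) ≡ 6/9. 9⁻¹ ≡ 5 (mod 11), so λ ≡ 6·5 ≡ 8.
  x = λ² - 1 - 1 = 64 - 2 ≡ 7; y = λ·(1 - 7) - 10 ≡ 8. → (7, 8)

(7, 8)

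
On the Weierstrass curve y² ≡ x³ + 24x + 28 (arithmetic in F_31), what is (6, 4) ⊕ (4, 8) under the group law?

(25, 3)

(6, 4) + (4, 8). λ = (8 - 4)/(4 - 6) ≡ 4/29 mod 31. 29⁻¹ ≡ 15 (mod 31) since 29·15 = 435 ≡ 1, so λ ≡ 29.
  x = λ² - 6 - 4 = 841 - 10 ≡ 25; y = λ·(6 - 25) - 4 ≡ 3. → (25, 3)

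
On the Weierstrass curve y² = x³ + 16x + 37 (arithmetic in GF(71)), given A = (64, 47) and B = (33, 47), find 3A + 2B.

(44, 50)

First 3A:
Repeated addition: build up to 3A.
2A: tangent at (64, 47): λ = (3·64² + 16)/(2·47) ≡ 21/23. 23⁻¹ ≡ 34 (mod 71) since 23·34 = 782 ≡ 1, so λ ≡ 21·34 ≡ 4.
  x = λ² - 64 - 64 = 16 - 128 ≡ 30; y = λ·(64 - 30) - 47 ≡ 18. → (30, 18)
3A: (30, 18) + (64, 47). λ = (47 - 18)/(64 - 30) ≡ 29/34 mod 71. 34⁻¹ ≡ 23 (mod 71), so λ ≡ 28.
  x = λ² - 30 - 64 = 784 - 94 ≡ 51; y = λ·(30 - 51) - 18 ≡ 33. → (51, 33)
3A = (51, 33).
Next 2B:
Repeated addition: build up to 2B.
2B: tangent at (33, 47): λ = (3·33² + 16)/(2·47) ≡ 17/23. 23⁻¹ ≡ 34 (mod 71), so λ ≡ 17·34 ≡ 10.
  x = λ² - 33 - 33 = 100 - 66 ≡ 34; y = λ·(33 - 34) - 47 ≡ 14. → (34, 14)
2B = (34, 14).
Finally 3A + 2B:
(51, 33) + (34, 14). λ = (14 - 33)/(34 - 51) ≡ 52/54 mod 71. 54⁻¹ ≡ 25 (mod 71), so λ ≡ 22.
  x = λ² - 51 - 34 = 484 - 85 ≡ 44; y = λ·(51 - 44) - 33 ≡ 50. → (44, 50)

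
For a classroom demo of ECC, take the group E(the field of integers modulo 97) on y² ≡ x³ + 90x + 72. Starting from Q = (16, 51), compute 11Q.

(69, 74)

Double-and-add on 11 = (1011)₂. Start with Q = (16, 51) for the leading 1-bit.
double: tangent at (16, 51): λ = (3·16² + 90)/(2·51) ≡ 82/5. 5⁻¹ ≡ 39 (mod 97), so λ ≡ 82·39 ≡ 94.
  x = λ² - 16 - 16 = 8836 - 32 ≡ 74; y = λ·(16 - 74) - 51 ≡ 26. → (74, 26)
double: tangent at (74, 26): λ = (3·74² + 90)/(2·26) ≡ 28/52. 52⁻¹ ≡ 28 (mod 97), so λ ≡ 28·28 ≡ 8.
  x = λ² - 74 - 74 = 64 - 148 ≡ 13; y = λ·(74 - 13) - 26 ≡ 74. → (13, 74)
add Q: (13, 74) + (16, 51). λ = (51 - 74)/(16 - 13) ≡ 74/3 mod 97. 3⁻¹ ≡ 65 (mod 97) since 3·65 = 195 ≡ 1, so λ ≡ 57.
  x = λ² - 13 - 16 = 3249 - 29 ≡ 19; y = λ·(13 - 19) - 74 ≡ 69. → (19, 69)
double: tangent at (19, 69): λ = (3·19² + 90)/(2·69) ≡ 9/41. 41⁻¹ ≡ 71 (mod 97), so λ ≡ 9·71 ≡ 57.
  x = λ² - 19 - 19 = 3249 - 38 ≡ 10; y = λ·(19 - 10) - 69 ≡ 56. → (10, 56)
add Q: (10, 56) + (16, 51). λ = (51 - 56)/(16 - 10) ≡ 92/6 mod 97. 6⁻¹ ≡ 81 (mod 97) since 6·81 = 486 ≡ 1, so λ ≡ 80.
  x = λ² - 10 - 16 = 6400 - 26 ≡ 69; y = λ·(10 - 69) - 56 ≡ 74. → (69, 74)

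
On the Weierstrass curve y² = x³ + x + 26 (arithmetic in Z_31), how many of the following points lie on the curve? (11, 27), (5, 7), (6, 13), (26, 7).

(11, 27): 27² ≡ 16, rhs ≡ 4 → off.
(5, 7): 7² ≡ 18, rhs ≡ 1 → off.
(6, 13): 13² ≡ 14, rhs ≡ 0 → off.
(26, 7): 7² ≡ 18, rhs ≡ 20 → off.

0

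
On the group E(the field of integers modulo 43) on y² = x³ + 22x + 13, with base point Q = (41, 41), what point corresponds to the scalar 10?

Double-and-add on 10 = (1010)₂. Start with Q = (41, 41) for the leading 1-bit.
double: tangent at (41, 41): λ = (3·41² + 22)/(2·41) ≡ 34/39. 39⁻¹ ≡ 32 (mod 43) since 39·32 = 1248 ≡ 1, so λ ≡ 34·32 ≡ 13.
  x = λ² - 41 - 41 = 169 - 82 ≡ 1; y = λ·(41 - 1) - 41 ≡ 6. → (1, 6)
double: tangent at (1, 6): λ = (3·1² + 22)/(2·6) ≡ 25/12. 12⁻¹ ≡ 18 (mod 43) since 12·18 = 216 ≡ 1, so λ ≡ 25·18 ≡ 20.
  x = λ² - 1 - 1 = 400 - 2 ≡ 11; y = λ·(1 - 11) - 6 ≡ 9. → (11, 9)
add Q: (11, 9) + (41, 41). λ = (41 - 9)/(41 - 11) ≡ 32/30 mod 43. 30⁻¹ ≡ 33 (mod 43) since 30·33 = 990 ≡ 1, so λ ≡ 24.
  x = λ² - 11 - 41 = 576 - 52 ≡ 8; y = λ·(11 - 8) - 9 ≡ 20. → (8, 20)
double: tangent at (8, 20): λ = (3·8² + 22)/(2·20) ≡ 42/40. 40⁻¹ ≡ 14 (mod 43) since 40·14 = 560 ≡ 1, so λ ≡ 42·14 ≡ 29.
  x = λ² - 8 - 8 = 841 - 16 ≡ 8; y = λ·(8 - 8) - 20 ≡ 23. → (8, 23)

(8, 23)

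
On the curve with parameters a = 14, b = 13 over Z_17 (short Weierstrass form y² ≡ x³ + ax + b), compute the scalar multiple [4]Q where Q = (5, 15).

(16, 7)

Repeated addition: build up to 4Q.
2Q: tangent at (5, 15): λ = (3·5² + 14)/(2·15) ≡ 4/13. 13⁻¹ ≡ 4 (mod 17) since 13·4 = 52 ≡ 1, so λ ≡ 4·4 ≡ 16.
  x = λ² - 5 - 5 = 256 - 10 ≡ 8; y = λ·(5 - 8) - 15 ≡ 5. → (8, 5)
3Q: (8, 5) + (5, 15). λ = (15 - 5)/(5 - 8) ≡ 10/14 mod 17. 14⁻¹ ≡ 11 (mod 17) since 14·11 = 154 ≡ 1, so λ ≡ 8.
  x = λ² - 8 - 5 = 64 - 13 ≡ 0; y = λ·(8 - 0) - 5 ≡ 8. → (0, 8)
4Q: (0, 8) + (5, 15). λ = (15 - 8)/(5 - 0) ≡ 7/5 mod 17. 5⁻¹ ≡ 7 (mod 17) since 5·7 = 35 ≡ 1, so λ ≡ 15.
  x = λ² - 0 - 5 = 225 - 5 ≡ 16; y = λ·(0 - 16) - 8 ≡ 7. → (16, 7)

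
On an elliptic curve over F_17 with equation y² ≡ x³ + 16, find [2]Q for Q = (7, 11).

tangent at (7, 11): λ = (3·7² + 0)/(2·11) ≡ 11/5. 5⁻¹ ≡ 7 (mod 17), so λ ≡ 11·7 ≡ 9.
  x = λ² - 7 - 7 = 81 - 14 ≡ 16; y = λ·(7 - 16) - 11 ≡ 10. → (16, 10)

(16, 10)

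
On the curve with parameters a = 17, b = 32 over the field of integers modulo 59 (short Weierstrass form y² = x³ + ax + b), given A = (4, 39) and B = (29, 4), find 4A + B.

First 4A:
Repeated addition: build up to 4A.
2A: tangent at (4, 39): λ = (3·4² + 17)/(2·39) ≡ 6/19. 19⁻¹ ≡ 28 (mod 59) since 19·28 = 532 ≡ 1, so λ ≡ 6·28 ≡ 50.
  x = λ² - 4 - 4 = 2500 - 8 ≡ 14; y = λ·(4 - 14) - 39 ≡ 51. → (14, 51)
3A: (14, 51) + (4, 39). λ = (39 - 51)/(4 - 14) ≡ 47/49 mod 59. 49⁻¹ ≡ 53 (mod 59), so λ ≡ 13.
  x = λ² - 14 - 4 = 169 - 18 ≡ 33; y = λ·(14 - 33) - 51 ≡ 56. → (33, 56)
4A: (33, 56) + (4, 39). λ = (39 - 56)/(4 - 33) ≡ 42/30 mod 59. 30⁻¹ ≡ 2 (mod 59), so λ ≡ 25.
  x = λ² - 33 - 4 = 625 - 37 ≡ 57; y = λ·(33 - 57) - 56 ≡ 52. → (57, 52)
4A = (57, 52).
Finally 4A + B:
(57, 52) + (29, 4). λ = (4 - 52)/(29 - 57) ≡ 11/31 mod 59. 31⁻¹ ≡ 40 (mod 59) since 31·40 = 1240 ≡ 1, so λ ≡ 27.
  x = λ² - 57 - 29 = 729 - 86 ≡ 53; y = λ·(57 - 53) - 52 ≡ 56. → (53, 56)

(53, 56)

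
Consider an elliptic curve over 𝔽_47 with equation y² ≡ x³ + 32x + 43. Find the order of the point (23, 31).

6

2P: tangent at (23, 31): λ = (3·23² + 32)/(2·31) ≡ 21/15. 15⁻¹ ≡ 22 (mod 47), so λ ≡ 21·22 ≡ 39.
  x = λ² - 23 - 23 = 1521 - 46 ≡ 18; y = λ·(23 - 18) - 31 ≡ 23. → (18, 23)
3P: (18, 23) + (23, 31). λ = (31 - 23)/(23 - 18) ≡ 8/5 mod 47. 5⁻¹ ≡ 19 (mod 47), so λ ≡ 11.
  x = λ² - 18 - 23 = 121 - 41 ≡ 33; y = λ·(18 - 33) - 23 ≡ 0. → (33, 0)
4P: (33, 0) + (23, 31). λ = (31 - 0)/(23 - 33) ≡ 31/37 mod 47. 37⁻¹ ≡ 14 (mod 47) since 37·14 = 518 ≡ 1, so λ ≡ 11.
  x = λ² - 33 - 23 = 121 - 56 ≡ 18; y = λ·(33 - 18) - 0 ≡ 24. → (18, 24)
5P: (18, 24) + (23, 31). λ = (31 - 24)/(23 - 18) ≡ 7/5 mod 47. 5⁻¹ ≡ 19 (mod 47), so λ ≡ 39.
  x = λ² - 18 - 23 = 1521 - 41 ≡ 23; y = λ·(18 - 23) - 24 ≡ 16. → (23, 16)
6P: (23, 16) + (23, 31): same x and y₁ ≡ -y₂, so the sum is O.
6P = O, so the order is 6.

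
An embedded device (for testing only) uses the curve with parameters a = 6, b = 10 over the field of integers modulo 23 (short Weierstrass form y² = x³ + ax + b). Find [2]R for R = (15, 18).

tangent at (15, 18): λ = (3·15² + 6)/(2·18) ≡ 14/13. 13⁻¹ ≡ 16 (mod 23), so λ ≡ 14·16 ≡ 17.
  x = λ² - 15 - 15 = 289 - 30 ≡ 6; y = λ·(15 - 6) - 18 ≡ 20. → (6, 20)

(6, 20)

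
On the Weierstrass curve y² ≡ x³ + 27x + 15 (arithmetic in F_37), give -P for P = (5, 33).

-(5, 33) = (5, -33 mod 37) = (5, 4).

(5, 4)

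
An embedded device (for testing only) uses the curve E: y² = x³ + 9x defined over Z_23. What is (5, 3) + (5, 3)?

(2, 16)

tangent at (5, 3): λ = (3·5² + 9)/(2·3) ≡ 15/6. 6⁻¹ ≡ 4 (mod 23), so λ ≡ 15·4 ≡ 14.
  x = λ² - 5 - 5 = 196 - 10 ≡ 2; y = λ·(5 - 2) - 3 ≡ 16. → (2, 16)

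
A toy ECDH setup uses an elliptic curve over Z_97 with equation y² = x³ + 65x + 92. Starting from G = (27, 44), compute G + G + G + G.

Double-and-add on 4 = (100)₂. Start with G = (27, 44) for the leading 1-bit.
double: tangent at (27, 44): λ = (3·27² + 65)/(2·44) ≡ 21/88. 88⁻¹ ≡ 43 (mod 97), so λ ≡ 21·43 ≡ 30.
  x = λ² - 27 - 27 = 900 - 54 ≡ 70; y = λ·(27 - 70) - 44 ≡ 24. → (70, 24)
double: tangent at (70, 24): λ = (3·70² + 65)/(2·24) ≡ 21/48. 48⁻¹ ≡ 95 (mod 97), so λ ≡ 21·95 ≡ 55.
  x = λ² - 70 - 70 = 3025 - 140 ≡ 72; y = λ·(70 - 72) - 24 ≡ 60. → (72, 60)

(72, 60)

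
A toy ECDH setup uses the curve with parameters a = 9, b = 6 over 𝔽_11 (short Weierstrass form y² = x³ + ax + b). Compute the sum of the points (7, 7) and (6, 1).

(7, 7) + (6, 1). λ = (1 - 7)/(6 - 7) ≡ 5/10 mod 11. 10⁻¹ ≡ 10 (mod 11) since 10·10 = 100 ≡ 1, so λ ≡ 6.
  x = λ² - 7 - 6 = 36 - 13 ≡ 1; y = λ·(7 - 1) - 7 ≡ 7. → (1, 7)

(1, 7)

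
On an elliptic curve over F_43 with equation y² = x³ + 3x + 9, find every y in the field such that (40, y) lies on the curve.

4, 39

x³ + 3x + 9 = 64129 ≡ 16 (mod 43).
Square roots of 16 mod 43: 4 and 39 (since 4² = 16 ≡ 16).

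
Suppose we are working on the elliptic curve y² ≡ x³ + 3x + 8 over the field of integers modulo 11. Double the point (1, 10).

tangent at (1, 10): λ = (3·1² + 3)/(2·10) ≡ 6/9. 9⁻¹ ≡ 5 (mod 11) since 9·5 = 45 ≡ 1, so λ ≡ 6·5 ≡ 8.
  x = λ² - 1 - 1 = 64 - 2 ≡ 7; y = λ·(1 - 7) - 10 ≡ 8. → (7, 8)

(7, 8)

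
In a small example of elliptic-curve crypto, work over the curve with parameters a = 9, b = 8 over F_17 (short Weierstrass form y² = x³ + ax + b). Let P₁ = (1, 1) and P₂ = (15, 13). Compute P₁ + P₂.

(0, 12)

(1, 1) + (15, 13). λ = (13 - 1)/(15 - 1) ≡ 12/14 mod 17. 14⁻¹ ≡ 11 (mod 17), so λ ≡ 13.
  x = λ² - 1 - 15 = 169 - 16 ≡ 0; y = λ·(1 - 0) - 1 ≡ 12. → (0, 12)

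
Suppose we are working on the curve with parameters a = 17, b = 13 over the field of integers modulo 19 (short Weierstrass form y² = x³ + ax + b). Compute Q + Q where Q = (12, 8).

(11, 7)

tangent at (12, 8): λ = (3·12² + 17)/(2·8) ≡ 12/16. 16⁻¹ ≡ 6 (mod 19), so λ ≡ 12·6 ≡ 15.
  x = λ² - 12 - 12 = 225 - 24 ≡ 11; y = λ·(12 - 11) - 8 ≡ 7. → (11, 7)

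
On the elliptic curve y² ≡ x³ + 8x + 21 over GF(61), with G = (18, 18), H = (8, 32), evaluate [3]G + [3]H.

First 3G:
Repeated addition: build up to 3G.
2G: tangent at (18, 18): λ = (3·18² + 8)/(2·18) ≡ 4/36. 36⁻¹ ≡ 39 (mod 61), so λ ≡ 4·39 ≡ 34.
  x = λ² - 18 - 18 = 1156 - 36 ≡ 22; y = λ·(18 - 22) - 18 ≡ 29. → (22, 29)
3G: (22, 29) + (18, 18). λ = (18 - 29)/(18 - 22) ≡ 50/57 mod 61. 57⁻¹ ≡ 15 (mod 61), so λ ≡ 18.
  x = λ² - 22 - 18 = 324 - 40 ≡ 40; y = λ·(22 - 40) - 29 ≡ 13. → (40, 13)
3G = (40, 13).
Next 3H:
Repeated addition: build up to 3H.
2H: tangent at (8, 32): λ = (3·8² + 8)/(2·32) ≡ 17/3. 3⁻¹ ≡ 41 (mod 61), so λ ≡ 17·41 ≡ 26.
  x = λ² - 8 - 8 = 676 - 16 ≡ 50; y = λ·(8 - 50) - 32 ≡ 35. → (50, 35)
3H: (50, 35) + (8, 32). λ = (32 - 35)/(8 - 50) ≡ 58/19 mod 61. 19⁻¹ ≡ 45 (mod 61) since 19·45 = 855 ≡ 1, so λ ≡ 48.
  x = λ² - 50 - 8 = 2304 - 58 ≡ 50; y = λ·(50 - 50) - 35 ≡ 26. → (50, 26)
3H = (50, 26).
Finally 3G + 3H:
(40, 13) + (50, 26). λ = (26 - 13)/(50 - 40) ≡ 13/10 mod 61. 10⁻¹ ≡ 55 (mod 61), so λ ≡ 44.
  x = λ² - 40 - 50 = 1936 - 90 ≡ 16; y = λ·(40 - 16) - 13 ≡ 6. → (16, 6)

(16, 6)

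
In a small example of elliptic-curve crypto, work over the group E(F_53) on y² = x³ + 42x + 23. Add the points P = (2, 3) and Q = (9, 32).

(2, 3) + (9, 32). λ = (32 - 3)/(9 - 2) ≡ 29/7 mod 53. 7⁻¹ ≡ 38 (mod 53), so λ ≡ 42.
  x = λ² - 2 - 9 = 1764 - 11 ≡ 4; y = λ·(2 - 4) - 3 ≡ 19. → (4, 19)

(4, 19)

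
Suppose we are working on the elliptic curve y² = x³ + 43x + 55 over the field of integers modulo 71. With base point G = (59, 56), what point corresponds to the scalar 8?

(20, 53)

Repeated addition: build up to 8G.
2G: tangent at (59, 56): λ = (3·59² + 43)/(2·56) ≡ 49/41. 41⁻¹ ≡ 26 (mod 71), so λ ≡ 49·26 ≡ 67.
  x = λ² - 59 - 59 = 4489 - 118 ≡ 40; y = λ·(59 - 40) - 56 ≡ 10. → (40, 10)
3G: (40, 10) + (59, 56). λ = (56 - 10)/(59 - 40) ≡ 46/19 mod 71. 19⁻¹ ≡ 15 (mod 71), so λ ≡ 51.
  x = λ² - 40 - 59 = 2601 - 99 ≡ 17; y = λ·(40 - 17) - 10 ≡ 27. → (17, 27)
4G: (17, 27) + (59, 56). λ = (56 - 27)/(59 - 17) ≡ 29/42 mod 71. 42⁻¹ ≡ 22 (mod 71), so λ ≡ 70.
  x = λ² - 17 - 59 = 4900 - 76 ≡ 67; y = λ·(17 - 67) - 27 ≡ 23. → (67, 23)
5G: (67, 23) + (59, 56). λ = (56 - 23)/(59 - 67) ≡ 33/63 mod 71. 63⁻¹ ≡ 62 (mod 71) since 63·62 = 3906 ≡ 1, so λ ≡ 58.
  x = λ² - 67 - 59 = 3364 - 126 ≡ 43; y = λ·(67 - 43) - 23 ≡ 20. → (43, 20)
6G: (43, 20) + (59, 56). λ = (56 - 20)/(59 - 43) ≡ 36/16 mod 71. 16⁻¹ ≡ 40 (mod 71) since 16·40 = 640 ≡ 1, so λ ≡ 20.
  x = λ² - 43 - 59 = 400 - 102 ≡ 14; y = λ·(43 - 14) - 20 ≡ 63. → (14, 63)
7G: (14, 63) + (59, 56). λ = (56 - 63)/(59 - 14) ≡ 64/45 mod 71. 45⁻¹ ≡ 30 (mod 71), so λ ≡ 3.
  x = λ² - 14 - 59 = 9 - 73 ≡ 7; y = λ·(14 - 7) - 63 ≡ 29. → (7, 29)
8G: (7, 29) + (59, 56). λ = (56 - 29)/(59 - 7) ≡ 27/52 mod 71. 52⁻¹ ≡ 56 (mod 71), so λ ≡ 21.
  x = λ² - 7 - 59 = 441 - 66 ≡ 20; y = λ·(7 - 20) - 29 ≡ 53. → (20, 53)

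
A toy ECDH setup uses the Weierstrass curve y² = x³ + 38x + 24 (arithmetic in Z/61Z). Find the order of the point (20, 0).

2P: (20, 0) + (20, 0): same x and y₁ ≡ -y₂, so the sum is ∞.
2P = ∞, so the order is 2.

2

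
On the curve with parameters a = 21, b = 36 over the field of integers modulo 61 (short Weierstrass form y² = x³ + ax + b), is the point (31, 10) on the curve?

yes

y² = 10² ≡ 39; x³ + 21x + 36 = 30478 ≡ 39 (mod 61). 39 = 39.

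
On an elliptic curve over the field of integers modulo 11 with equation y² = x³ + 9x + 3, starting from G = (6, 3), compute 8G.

(0, 6)

Repeated addition: build up to 8G.
2G: tangent at (6, 3): λ = (3·6² + 9)/(2·3) ≡ 7/6. 6⁻¹ ≡ 2 (mod 11), so λ ≡ 7·2 ≡ 3.
  x = λ² - 6 - 6 = 9 - 12 ≡ 8; y = λ·(6 - 8) - 3 ≡ 2. → (8, 2)
3G: (8, 2) + (6, 3). λ = (3 - 2)/(6 - 8) ≡ 1/9 mod 11. 9⁻¹ ≡ 5 (mod 11), so λ ≡ 5.
  x = λ² - 8 - 6 = 25 - 14 ≡ 0; y = λ·(8 - 0) - 2 ≡ 5. → (0, 5)
4G: (0, 5) + (6, 3). λ = (3 - 5)/(6 - 0) ≡ 9/6 mod 11. 6⁻¹ ≡ 2 (mod 11) since 6·2 = 12 ≡ 1, so λ ≡ 7.
  x = λ² - 0 - 6 = 49 - 6 ≡ 10; y = λ·(0 - 10) - 5 ≡ 2. → (10, 2)
5G: (10, 2) + (6, 3). λ = (3 - 2)/(6 - 10) ≡ 1/7 mod 11. 7⁻¹ ≡ 8 (mod 11), so λ ≡ 8.
  x = λ² - 10 - 6 = 64 - 16 ≡ 4; y = λ·(10 - 4) - 2 ≡ 2. → (4, 2)
6G: (4, 2) + (6, 3). λ = (3 - 2)/(6 - 4) ≡ 1/2 mod 11. 2⁻¹ ≡ 6 (mod 11), so λ ≡ 6.
  x = λ² - 4 - 6 = 36 - 10 ≡ 4; y = λ·(4 - 4) - 2 ≡ 9. → (4, 9)
7G: (4, 9) + (6, 3). λ = (3 - 9)/(6 - 4) ≡ 5/2 mod 11. 2⁻¹ ≡ 6 (mod 11), so λ ≡ 8.
  x = λ² - 4 - 6 = 64 - 10 ≡ 10; y = λ·(4 - 10) - 9 ≡ 9. → (10, 9)
8G: (10, 9) + (6, 3). λ = (3 - 9)/(6 - 10) ≡ 5/7 mod 11. 7⁻¹ ≡ 8 (mod 11) since 7·8 = 56 ≡ 1, so λ ≡ 7.
  x = λ² - 10 - 6 = 49 - 16 ≡ 0; y = λ·(10 - 0) - 9 ≡ 6. → (0, 6)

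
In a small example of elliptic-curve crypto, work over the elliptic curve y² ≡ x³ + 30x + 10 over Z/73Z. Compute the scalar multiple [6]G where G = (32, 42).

Double-and-add on 6 = (110)₂. Start with G = (32, 42) for the leading 1-bit.
double: tangent at (32, 42): λ = (3·32² + 30)/(2·42) ≡ 36/11. 11⁻¹ ≡ 20 (mod 73), so λ ≡ 36·20 ≡ 63.
  x = λ² - 32 - 32 = 3969 - 64 ≡ 36; y = λ·(32 - 36) - 42 ≡ 71. → (36, 71)
add G: (36, 71) + (32, 42). λ = (42 - 71)/(32 - 36) ≡ 44/69 mod 73. 69⁻¹ ≡ 18 (mod 73), so λ ≡ 62.
  x = λ² - 36 - 32 = 3844 - 68 ≡ 53; y = λ·(36 - 53) - 71 ≡ 43. → (53, 43)
double: tangent at (53, 43): λ = (3·53² + 30)/(2·43) ≡ 62/13. 13⁻¹ ≡ 45 (mod 73), so λ ≡ 62·45 ≡ 16.
  x = λ² - 53 - 53 = 256 - 106 ≡ 4; y = λ·(53 - 4) - 43 ≡ 11. → (4, 11)

(4, 11)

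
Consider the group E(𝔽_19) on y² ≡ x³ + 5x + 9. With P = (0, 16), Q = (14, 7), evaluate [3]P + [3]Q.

(12, 7)

First 3P:
Repeated addition: build up to 3P.
2P: tangent at (0, 16): λ = (3·0² + 5)/(2·16) ≡ 5/13. 13⁻¹ ≡ 3 (mod 19), so λ ≡ 5·3 ≡ 15.
  x = λ² - 0 - 0 = 225 - 0 ≡ 16; y = λ·(0 - 16) - 16 ≡ 10. → (16, 10)
3P: (16, 10) + (0, 16). λ = (16 - 10)/(0 - 16) ≡ 6/3 mod 19. 3⁻¹ ≡ 13 (mod 19) since 3·13 = 39 ≡ 1, so λ ≡ 2.
  x = λ² - 16 - 0 = 4 - 16 ≡ 7; y = λ·(16 - 7) - 10 ≡ 8. → (7, 8)
3P = (7, 8).
Next 3Q:
Repeated addition: build up to 3Q.
2Q: tangent at (14, 7): λ = (3·14² + 5)/(2·7) ≡ 4/14. 14⁻¹ ≡ 15 (mod 19), so λ ≡ 4·15 ≡ 3.
  x = λ² - 14 - 14 = 9 - 28 ≡ 0; y = λ·(14 - 0) - 7 ≡ 16. → (0, 16)
3Q: (0, 16) + (14, 7). λ = (7 - 16)/(14 - 0) ≡ 10/14 mod 19. 14⁻¹ ≡ 15 (mod 19) since 14·15 = 210 ≡ 1, so λ ≡ 17.
  x = λ² - 0 - 14 = 289 - 14 ≡ 9; y = λ·(0 - 9) - 16 ≡ 2. → (9, 2)
3Q = (9, 2).
Finally 3P + 3Q:
(7, 8) + (9, 2). λ = (2 - 8)/(9 - 7) ≡ 13/2 mod 19. 2⁻¹ ≡ 10 (mod 19), so λ ≡ 16.
  x = λ² - 7 - 9 = 256 - 16 ≡ 12; y = λ·(7 - 12) - 8 ≡ 7. → (12, 7)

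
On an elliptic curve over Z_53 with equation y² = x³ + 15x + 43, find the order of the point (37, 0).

2P: (37, 0) + (37, 0): same x and y₁ ≡ -y₂, so the sum is ∞.
2P = ∞, so the order is 2.

2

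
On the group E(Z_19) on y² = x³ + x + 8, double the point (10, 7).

tangent at (10, 7): λ = (3·10² + 1)/(2·7) ≡ 16/14. 14⁻¹ ≡ 15 (mod 19), so λ ≡ 16·15 ≡ 12.
  x = λ² - 10 - 10 = 144 - 20 ≡ 10; y = λ·(10 - 10) - 7 ≡ 12. → (10, 12)

(10, 12)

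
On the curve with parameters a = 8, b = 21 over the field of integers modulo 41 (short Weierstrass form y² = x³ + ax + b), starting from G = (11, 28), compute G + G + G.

Repeated addition: build up to 3G.
2G: tangent at (11, 28): λ = (3·11² + 8)/(2·28) ≡ 2/15. 15⁻¹ ≡ 11 (mod 41) since 15·11 = 165 ≡ 1, so λ ≡ 2·11 ≡ 22.
  x = λ² - 11 - 11 = 484 - 22 ≡ 11; y = λ·(11 - 11) - 28 ≡ 13. → (11, 13)
3G: (11, 13) + (11, 28): same x and y₁ ≡ -y₂, so the sum is the point at infinity.

O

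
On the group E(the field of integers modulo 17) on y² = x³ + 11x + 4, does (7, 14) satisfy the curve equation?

y² = 14² ≡ 9; x³ + 11x + 4 = 424 ≡ 16 (mod 17). 9 ≠ 16.

no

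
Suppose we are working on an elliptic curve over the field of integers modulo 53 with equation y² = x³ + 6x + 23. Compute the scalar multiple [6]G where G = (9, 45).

Repeated addition: build up to 6G.
2G: tangent at (9, 45): λ = (3·9² + 6)/(2·45) ≡ 37/37. 37⁻¹ ≡ 43 (mod 53), so λ ≡ 37·43 ≡ 1.
  x = λ² - 9 - 9 = 1 - 18 ≡ 36; y = λ·(9 - 36) - 45 ≡ 34. → (36, 34)
3G: (36, 34) + (9, 45). λ = (45 - 34)/(9 - 36) ≡ 11/26 mod 53. 26⁻¹ ≡ 51 (mod 53), so λ ≡ 31.
  x = λ² - 36 - 9 = 961 - 45 ≡ 15; y = λ·(36 - 15) - 34 ≡ 34. → (15, 34)
4G: (15, 34) + (9, 45). λ = (45 - 34)/(9 - 15) ≡ 11/47 mod 53. 47⁻¹ ≡ 44 (mod 53), so λ ≡ 7.
  x = λ² - 15 - 9 = 49 - 24 ≡ 25; y = λ·(15 - 25) - 34 ≡ 2. → (25, 2)
5G: (25, 2) + (9, 45). λ = (45 - 2)/(9 - 25) ≡ 43/37 mod 53. 37⁻¹ ≡ 43 (mod 53), so λ ≡ 47.
  x = λ² - 25 - 9 = 2209 - 34 ≡ 2; y = λ·(25 - 2) - 2 ≡ 19. → (2, 19)
6G: (2, 19) + (9, 45). λ = (45 - 19)/(9 - 2) ≡ 26/7 mod 53. 7⁻¹ ≡ 38 (mod 53), so λ ≡ 34.
  x = λ² - 2 - 9 = 1156 - 11 ≡ 32; y = λ·(2 - 32) - 19 ≡ 21. → (32, 21)

(32, 21)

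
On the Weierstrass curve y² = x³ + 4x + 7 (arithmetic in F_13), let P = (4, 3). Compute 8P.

Repeated addition: build up to 8P.
2P: tangent at (4, 3): λ = (3·4² + 4)/(2·3) ≡ 0/6. 6⁻¹ ≡ 11 (mod 13) since 6·11 = 66 ≡ 1, so λ ≡ 0·11 ≡ 0.
  x = λ² - 4 - 4 = 0 - 8 ≡ 5; y = λ·(4 - 5) - 3 ≡ 10. → (5, 10)
3P: (5, 10) + (4, 3). λ = (3 - 10)/(4 - 5) ≡ 6/12 mod 13. 12⁻¹ ≡ 12 (mod 13) since 12·12 = 144 ≡ 1, so λ ≡ 7.
  x = λ² - 5 - 4 = 49 - 9 ≡ 1; y = λ·(5 - 1) - 10 ≡ 5. → (1, 5)
4P: (1, 5) + (4, 3). λ = (3 - 5)/(4 - 1) ≡ 11/3 mod 13. 3⁻¹ ≡ 9 (mod 13), so λ ≡ 8.
  x = λ² - 1 - 4 = 64 - 5 ≡ 7; y = λ·(1 - 7) - 5 ≡ 12. → (7, 12)
5P: (7, 12) + (4, 3). λ = (3 - 12)/(4 - 7) ≡ 4/10 mod 13. 10⁻¹ ≡ 4 (mod 13) since 10·4 = 40 ≡ 1, so λ ≡ 3.
  x = λ² - 7 - 4 = 9 - 11 ≡ 11; y = λ·(7 - 11) - 12 ≡ 2. → (11, 2)
6P: (11, 2) + (4, 3). λ = (3 - 2)/(4 - 11) ≡ 1/6 mod 13. 6⁻¹ ≡ 11 (mod 13) since 6·11 = 66 ≡ 1, so λ ≡ 11.
  x = λ² - 11 - 4 = 121 - 15 ≡ 2; y = λ·(11 - 2) - 2 ≡ 6. → (2, 6)
7P: (2, 6) + (4, 3). λ = (3 - 6)/(4 - 2) ≡ 10/2 mod 13. 2⁻¹ ≡ 7 (mod 13) since 2·7 = 14 ≡ 1, so λ ≡ 5.
  x = λ² - 2 - 4 = 25 - 6 ≡ 6; y = λ·(2 - 6) - 6 ≡ 0. → (6, 0)
8P: (6, 0) + (4, 3). λ = (3 - 0)/(4 - 6) ≡ 3/11 mod 13. 11⁻¹ ≡ 6 (mod 13) since 11·6 = 66 ≡ 1, so λ ≡ 5.
  x = λ² - 6 - 4 = 25 - 10 ≡ 2; y = λ·(6 - 2) - 0 ≡ 7. → (2, 7)

(2, 7)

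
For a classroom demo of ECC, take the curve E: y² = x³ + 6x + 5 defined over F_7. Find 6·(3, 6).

Write P = (3, 6).
Double-and-add on 6 = (110)₂. Start with P = (3, 6) for the leading 1-bit.
double: tangent at (3, 6): λ = (3·3² + 6)/(2·6) ≡ 5/5. 5⁻¹ ≡ 3 (mod 7), so λ ≡ 5·3 ≡ 1.
  x = λ² - 3 - 3 = 1 - 6 ≡ 2; y = λ·(3 - 2) - 6 ≡ 2. → (2, 2)
add P: (2, 2) + (3, 6). λ = (6 - 2)/(3 - 2) ≡ 4/1 mod 7. 1⁻¹ ≡ 1 (mod 7) since 1·1 = 1 ≡ 1, so λ ≡ 4.
  x = λ² - 2 - 3 = 16 - 5 ≡ 4; y = λ·(2 - 4) - 2 ≡ 4. → (4, 4)
double: tangent at (4, 4): λ = (3·4² + 6)/(2·4) ≡ 5/1. 1⁻¹ ≡ 1 (mod 7), so λ ≡ 5·1 ≡ 5.
  x = λ² - 4 - 4 = 25 - 8 ≡ 3; y = λ·(4 - 3) - 4 ≡ 1. → (3, 1)

(3, 1)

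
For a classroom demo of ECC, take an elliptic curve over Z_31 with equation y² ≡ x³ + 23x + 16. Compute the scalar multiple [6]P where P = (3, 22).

(5, 16)

Repeated addition: build up to 6P.
2P: tangent at (3, 22): λ = (3·3² + 23)/(2·22) ≡ 19/13. 13⁻¹ ≡ 12 (mod 31), so λ ≡ 19·12 ≡ 11.
  x = λ² - 3 - 3 = 121 - 6 ≡ 22; y = λ·(3 - 22) - 22 ≡ 17. → (22, 17)
3P: (22, 17) + (3, 22). λ = (22 - 17)/(3 - 22) ≡ 5/12 mod 31. 12⁻¹ ≡ 13 (mod 31), so λ ≡ 3.
  x = λ² - 22 - 3 = 9 - 25 ≡ 15; y = λ·(22 - 15) - 17 ≡ 4. → (15, 4)
4P: (15, 4) + (3, 22). λ = (22 - 4)/(3 - 15) ≡ 18/19 mod 31. 19⁻¹ ≡ 18 (mod 31), so λ ≡ 14.
  x = λ² - 15 - 3 = 196 - 18 ≡ 23; y = λ·(15 - 23) - 4 ≡ 8. → (23, 8)
5P: (23, 8) + (3, 22). λ = (22 - 8)/(3 - 23) ≡ 14/11 mod 31. 11⁻¹ ≡ 17 (mod 31), so λ ≡ 21.
  x = λ² - 23 - 3 = 441 - 26 ≡ 12; y = λ·(23 - 12) - 8 ≡ 6. → (12, 6)
6P: (12, 6) + (3, 22). λ = (22 - 6)/(3 - 12) ≡ 16/22 mod 31. 22⁻¹ ≡ 24 (mod 31), so λ ≡ 12.
  x = λ² - 12 - 3 = 144 - 15 ≡ 5; y = λ·(12 - 5) - 6 ≡ 16. → (5, 16)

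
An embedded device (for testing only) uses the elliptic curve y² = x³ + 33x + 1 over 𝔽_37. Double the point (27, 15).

(20, 22)

tangent at (27, 15): λ = (3·27² + 33)/(2·15) ≡ 0/30. 30⁻¹ ≡ 21 (mod 37), so λ ≡ 0·21 ≡ 0.
  x = λ² - 27 - 27 = 0 - 54 ≡ 20; y = λ·(27 - 20) - 15 ≡ 22. → (20, 22)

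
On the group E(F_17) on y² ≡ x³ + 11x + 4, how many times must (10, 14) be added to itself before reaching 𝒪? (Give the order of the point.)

11

2P: tangent at (10, 14): λ = (3·10² + 11)/(2·14) ≡ 5/11. 11⁻¹ ≡ 14 (mod 17) since 11·14 = 154 ≡ 1, so λ ≡ 5·14 ≡ 2.
  x = λ² - 10 - 10 = 4 - 20 ≡ 1; y = λ·(10 - 1) - 14 ≡ 4. → (1, 4)
3P: (1, 4) + (10, 14). λ = (14 - 4)/(10 - 1) ≡ 10/9 mod 17. 9⁻¹ ≡ 2 (mod 17), so λ ≡ 3.
  x = λ² - 1 - 10 = 9 - 11 ≡ 15; y = λ·(1 - 15) - 4 ≡ 5. → (15, 5)
4P: (15, 5) + (10, 14). λ = (14 - 5)/(10 - 15) ≡ 9/12 mod 17. 12⁻¹ ≡ 10 (mod 17) since 12·10 = 120 ≡ 1, so λ ≡ 5.
  x = λ² - 15 - 10 = 25 - 25 ≡ 0; y = λ·(15 - 0) - 5 ≡ 2. → (0, 2)
5P: (0, 2) + (10, 14). λ = (14 - 2)/(10 - 0) ≡ 12/10 mod 17. 10⁻¹ ≡ 12 (mod 17), so λ ≡ 8.
  x = λ² - 0 - 10 = 64 - 10 ≡ 3; y = λ·(0 - 3) - 2 ≡ 8. → (3, 8)
6P: (3, 8) + (10, 14). λ = (14 - 8)/(10 - 3) ≡ 6/7 mod 17. 7⁻¹ ≡ 5 (mod 17), so λ ≡ 13.
  x = λ² - 3 - 10 = 169 - 13 ≡ 3; y = λ·(3 - 3) - 8 ≡ 9. → (3, 9)
7P: (3, 9) + (10, 14). λ = (14 - 9)/(10 - 3) ≡ 5/7 mod 17. 7⁻¹ ≡ 5 (mod 17), so λ ≡ 8.
  x = λ² - 3 - 10 = 64 - 13 ≡ 0; y = λ·(3 - 0) - 9 ≡ 15. → (0, 15)
8P: (0, 15) + (10, 14). λ = (14 - 15)/(10 - 0) ≡ 16/10 mod 17. 10⁻¹ ≡ 12 (mod 17) since 10·12 = 120 ≡ 1, so λ ≡ 5.
  x = λ² - 0 - 10 = 25 - 10 ≡ 15; y = λ·(0 - 15) - 15 ≡ 12. → (15, 12)
9P: (15, 12) + (10, 14). λ = (14 - 12)/(10 - 15) ≡ 2/12 mod 17. 12⁻¹ ≡ 10 (mod 17) since 12·10 = 120 ≡ 1, so λ ≡ 3.
  x = λ² - 15 - 10 = 9 - 25 ≡ 1; y = λ·(15 - 1) - 12 ≡ 13. → (1, 13)
10P: (1, 13) + (10, 14). λ = (14 - 13)/(10 - 1) ≡ 1/9 mod 17. 9⁻¹ ≡ 2 (mod 17), so λ ≡ 2.
  x = λ² - 1 - 10 = 4 - 11 ≡ 10; y = λ·(1 - 10) - 13 ≡ 3. → (10, 3)
11P: (10, 3) + (10, 14): same x and y₁ ≡ -y₂, so the sum is 𝒪.
11P = 𝒪, so the order is 11.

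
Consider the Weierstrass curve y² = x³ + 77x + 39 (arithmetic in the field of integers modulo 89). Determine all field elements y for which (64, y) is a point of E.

17, 72

x³ + 77x + 39 = 267111 ≡ 22 (mod 89).
Square roots of 22 mod 89: 17 and 72 (since 17² = 289 ≡ 22).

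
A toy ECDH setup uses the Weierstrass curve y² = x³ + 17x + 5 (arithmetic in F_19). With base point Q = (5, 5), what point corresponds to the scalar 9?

Repeated addition: build up to 9Q.
2Q: tangent at (5, 5): λ = (3·5² + 17)/(2·5) ≡ 16/10. 10⁻¹ ≡ 2 (mod 19), so λ ≡ 16·2 ≡ 13.
  x = λ² - 5 - 5 = 169 - 10 ≡ 7; y = λ·(5 - 7) - 5 ≡ 7. → (7, 7)
3Q: (7, 7) + (5, 5). λ = (5 - 7)/(5 - 7) ≡ 17/17 mod 19. 17⁻¹ ≡ 9 (mod 19) since 17·9 = 153 ≡ 1, so λ ≡ 1.
  x = λ² - 7 - 5 = 1 - 12 ≡ 8; y = λ·(7 - 8) - 7 ≡ 11. → (8, 11)
4Q: (8, 11) + (5, 5). λ = (5 - 11)/(5 - 8) ≡ 13/16 mod 19. 16⁻¹ ≡ 6 (mod 19) since 16·6 = 96 ≡ 1, so λ ≡ 2.
  x = λ² - 8 - 5 = 4 - 13 ≡ 10; y = λ·(8 - 10) - 11 ≡ 4. → (10, 4)
5Q: (10, 4) + (5, 5). λ = (5 - 4)/(5 - 10) ≡ 1/14 mod 19. 14⁻¹ ≡ 15 (mod 19), so λ ≡ 15.
  x = λ² - 10 - 5 = 225 - 15 ≡ 1; y = λ·(10 - 1) - 4 ≡ 17. → (1, 17)
6Q: (1, 17) + (5, 5). λ = (5 - 17)/(5 - 1) ≡ 7/4 mod 19. 4⁻¹ ≡ 5 (mod 19) since 4·5 = 20 ≡ 1, so λ ≡ 16.
  x = λ² - 1 - 5 = 256 - 6 ≡ 3; y = λ·(1 - 3) - 17 ≡ 8. → (3, 8)
7Q: (3, 8) + (5, 5). λ = (5 - 8)/(5 - 3) ≡ 16/2 mod 19. 2⁻¹ ≡ 10 (mod 19), so λ ≡ 8.
  x = λ² - 3 - 5 = 64 - 8 ≡ 18; y = λ·(3 - 18) - 8 ≡ 5. → (18, 5)
8Q: (18, 5) + (5, 5). λ = (5 - 5)/(5 - 18) ≡ 0/6 mod 19. 6⁻¹ ≡ 16 (mod 19) since 6·16 = 96 ≡ 1, so λ ≡ 0.
  x = λ² - 18 - 5 = 0 - 23 ≡ 15; y = λ·(18 - 15) - 5 ≡ 14. → (15, 14)
9Q: (15, 14) + (5, 5). λ = (5 - 14)/(5 - 15) ≡ 10/9 mod 19. 9⁻¹ ≡ 17 (mod 19), so λ ≡ 18.
  x = λ² - 15 - 5 = 324 - 20 ≡ 0; y = λ·(15 - 0) - 14 ≡ 9. → (0, 9)

(0, 9)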